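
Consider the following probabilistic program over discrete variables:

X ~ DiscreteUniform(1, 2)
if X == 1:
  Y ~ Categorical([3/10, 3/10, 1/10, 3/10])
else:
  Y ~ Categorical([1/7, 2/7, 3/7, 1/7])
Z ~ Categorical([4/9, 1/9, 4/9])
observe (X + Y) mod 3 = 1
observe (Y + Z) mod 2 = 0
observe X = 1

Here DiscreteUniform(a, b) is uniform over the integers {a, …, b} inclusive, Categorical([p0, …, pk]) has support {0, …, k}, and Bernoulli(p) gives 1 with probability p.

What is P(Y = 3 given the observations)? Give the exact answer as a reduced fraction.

P(Y = 3 | obs) = 1/9

Enumerate traces; 3 have nonzero weight after conditioning:
  (X=1, Y=0, Z=0) weight 1/15
  (X=1, Y=0, Z=2) weight 1/15
  (X=1, Y=3, Z=1) weight 1/60
Group by Y:
  weight(Y=0) = 2/15
  weight(Y=3) = 1/60
Total weight = 2/15 + 1/60 = 3/20
P(Y=0 | obs) = 2/15 / 3/20 = 8/9
P(Y=3 | obs) = 1/60 / 3/20 = 1/9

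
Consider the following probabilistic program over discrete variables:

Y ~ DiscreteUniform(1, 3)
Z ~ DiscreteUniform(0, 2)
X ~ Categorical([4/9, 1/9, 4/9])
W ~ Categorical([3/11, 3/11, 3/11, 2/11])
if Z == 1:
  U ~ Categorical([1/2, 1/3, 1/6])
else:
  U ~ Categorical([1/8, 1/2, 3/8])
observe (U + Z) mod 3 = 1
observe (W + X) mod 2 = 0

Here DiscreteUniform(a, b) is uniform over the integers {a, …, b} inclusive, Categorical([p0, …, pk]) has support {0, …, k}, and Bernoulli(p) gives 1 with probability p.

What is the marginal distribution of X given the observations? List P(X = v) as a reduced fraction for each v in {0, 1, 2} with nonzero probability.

P(X=0) = 24/53, P(X=1) = 5/53, P(X=2) = 24/53

Enumerate traces; 54 have nonzero weight after conditioning:
  (Y=1, Z=0, X=0, W=0, U=1) weight 2/297
  (Y=1, Z=0, X=0, W=2, U=1) weight 2/297
  (Y=1, Z=0, X=1, W=1, U=1) weight 1/594
  (Y=1, Z=0, X=1, W=3, U=1) weight 1/891
  (Y=1, Z=0, X=2, W=0, U=1) weight 2/297
  (Y=1, Z=0, X=2, W=2, U=1) weight 2/297
  (Y=1, Z=1, X=0, W=0, U=0) weight 2/297
  (Y=1, Z=1, X=0, W=2, U=0) weight 2/297
  … 46 more
Group by X:
  weight(X=0) = 1/9
  weight(X=1) = 5/216
  weight(X=2) = 1/9
Total weight = 1/9 + 5/216 + 1/9 = 53/216
P(X=0 | obs) = 1/9 / 53/216 = 24/53
P(X=1 | obs) = 5/216 / 53/216 = 5/53
P(X=2 | obs) = 1/9 / 53/216 = 24/53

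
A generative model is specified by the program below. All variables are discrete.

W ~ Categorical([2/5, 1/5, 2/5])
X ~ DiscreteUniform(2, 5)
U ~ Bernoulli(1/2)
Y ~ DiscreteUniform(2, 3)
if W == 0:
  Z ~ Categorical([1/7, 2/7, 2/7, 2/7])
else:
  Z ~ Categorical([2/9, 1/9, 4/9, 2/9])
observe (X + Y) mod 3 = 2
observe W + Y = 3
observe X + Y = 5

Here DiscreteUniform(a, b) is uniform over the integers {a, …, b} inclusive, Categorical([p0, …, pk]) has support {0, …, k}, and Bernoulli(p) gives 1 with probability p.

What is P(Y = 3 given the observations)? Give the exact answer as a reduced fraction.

Enumerate traces; 16 have nonzero weight after conditioning:
  (W=0, X=2, U=0, Y=3, Z=0) weight 1/280
  (W=0, X=2, U=0, Y=3, Z=1) weight 1/140
  (W=0, X=2, U=0, Y=3, Z=2) weight 1/140
  (W=0, X=2, U=0, Y=3, Z=3) weight 1/140
  (W=0, X=2, U=1, Y=3, Z=0) weight 1/280
  (W=0, X=2, U=1, Y=3, Z=1) weight 1/140
  (W=0, X=2, U=1, Y=3, Z=2) weight 1/140
  (W=0, X=2, U=1, Y=3, Z=3) weight 1/140
  (W=1, X=3, U=0, Y=2, Z=0) weight 1/360
  … 7 more
Group by Y:
  weight(Y=2) = 1/40
  weight(Y=3) = 1/20
Total weight = 1/40 + 1/20 = 3/40
P(Y=2 | obs) = 1/40 / 3/40 = 1/3
P(Y=3 | obs) = 1/20 / 3/40 = 2/3

P(Y = 3 | obs) = 2/3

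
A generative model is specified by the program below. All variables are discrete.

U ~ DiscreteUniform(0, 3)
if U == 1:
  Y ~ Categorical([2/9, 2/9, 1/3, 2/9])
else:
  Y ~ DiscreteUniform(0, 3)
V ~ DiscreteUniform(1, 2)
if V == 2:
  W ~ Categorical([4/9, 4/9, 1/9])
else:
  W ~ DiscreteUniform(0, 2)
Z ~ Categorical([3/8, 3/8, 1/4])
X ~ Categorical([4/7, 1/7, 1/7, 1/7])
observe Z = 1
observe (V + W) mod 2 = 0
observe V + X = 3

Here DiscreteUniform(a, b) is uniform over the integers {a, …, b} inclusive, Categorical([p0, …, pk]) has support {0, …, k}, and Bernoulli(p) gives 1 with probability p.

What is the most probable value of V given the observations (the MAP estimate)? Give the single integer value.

argmax_v P(V = v | obs) = 2

Enumerate traces; 48 have nonzero weight after conditioning:
  (U=0, Y=0, V=1, W=1, Z=1, X=2) weight 1/1792
  (U=0, Y=0, V=2, W=0, Z=1, X=1) weight 1/1344
  (U=0, Y=0, V=2, W=2, Z=1, X=1) weight 1/5376
  (U=0, Y=1, V=1, W=1, Z=1, X=2) weight 1/1792
  (U=0, Y=1, V=2, W=0, Z=1, X=1) weight 1/1344
  (U=0, Y=1, V=2, W=2, Z=1, X=1) weight 1/5376
  (U=0, Y=2, V=1, W=1, Z=1, X=2) weight 1/1792
  (U=0, Y=2, V=2, W=0, Z=1, X=1) weight 1/1344
  … 40 more
Group by V:
  weight(V=1) = 1/112
  weight(V=2) = 5/336
Total weight = 1/112 + 5/336 = 1/42
P(V=1 | obs) = 1/112 / 1/42 = 3/8
P(V=2 | obs) = 5/336 / 1/42 = 5/8
argmax = 2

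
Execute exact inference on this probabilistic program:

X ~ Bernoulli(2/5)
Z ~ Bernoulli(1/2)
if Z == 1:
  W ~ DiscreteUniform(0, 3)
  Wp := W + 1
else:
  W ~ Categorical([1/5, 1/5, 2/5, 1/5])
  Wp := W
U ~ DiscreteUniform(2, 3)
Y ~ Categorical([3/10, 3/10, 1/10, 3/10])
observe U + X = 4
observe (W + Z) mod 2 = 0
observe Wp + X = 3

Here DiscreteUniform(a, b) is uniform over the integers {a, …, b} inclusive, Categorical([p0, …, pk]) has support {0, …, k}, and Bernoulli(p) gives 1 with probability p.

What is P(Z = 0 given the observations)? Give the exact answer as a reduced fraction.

Enumerate traces; 8 have nonzero weight after conditioning:
  (X=1, Z=0, W=2, U=3, Y=0) weight 3/250
  (X=1, Z=0, W=2, U=3, Y=1) weight 3/250
  (X=1, Z=0, W=2, U=3, Y=2) weight 1/250
  (X=1, Z=0, W=2, U=3, Y=3) weight 3/250
  (X=1, Z=1, W=1, U=3, Y=0) weight 3/400
  (X=1, Z=1, W=1, U=3, Y=1) weight 3/400
  (X=1, Z=1, W=1, U=3, Y=2) weight 1/400
  (X=1, Z=1, W=1, U=3, Y=3) weight 3/400
Group by Z:
  weight(Z=0) = 1/25
  weight(Z=1) = 1/40
Total weight = 1/25 + 1/40 = 13/200
P(Z=0 | obs) = 1/25 / 13/200 = 8/13
P(Z=1 | obs) = 1/40 / 13/200 = 5/13

P(Z = 0 | obs) = 8/13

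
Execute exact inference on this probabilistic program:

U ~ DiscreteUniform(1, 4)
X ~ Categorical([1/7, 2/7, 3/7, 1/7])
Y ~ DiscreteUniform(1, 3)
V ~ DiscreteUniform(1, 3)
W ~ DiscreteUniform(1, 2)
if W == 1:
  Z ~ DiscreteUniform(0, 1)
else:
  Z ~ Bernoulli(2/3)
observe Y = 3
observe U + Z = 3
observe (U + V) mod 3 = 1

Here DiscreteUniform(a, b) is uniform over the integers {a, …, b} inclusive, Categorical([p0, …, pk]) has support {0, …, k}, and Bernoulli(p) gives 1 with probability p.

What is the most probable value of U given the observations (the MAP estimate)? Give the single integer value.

Enumerate traces; 16 have nonzero weight after conditioning:
  (U=2, X=0, Y=3, V=2, W=1, Z=1) weight 1/1008
  (U=2, X=0, Y=3, V=2, W=2, Z=1) weight 1/756
  (U=2, X=1, Y=3, V=2, W=1, Z=1) weight 1/504
  (U=2, X=1, Y=3, V=2, W=2, Z=1) weight 1/378
  (U=2, X=2, Y=3, V=2, W=1, Z=1) weight 1/336
  (U=2, X=2, Y=3, V=2, W=2, Z=1) weight 1/252
  (U=2, X=3, Y=3, V=2, W=1, Z=1) weight 1/1008
  (U=2, X=3, Y=3, V=2, W=2, Z=1) weight 1/756
  (U=3, X=0, Y=3, V=1, W=1, Z=0) weight 1/1008
  … 7 more
Group by U:
  weight(U=2) = 7/432
  weight(U=3) = 5/432
Total weight = 7/432 + 5/432 = 1/36
P(U=2 | obs) = 7/432 / 1/36 = 7/12
P(U=3 | obs) = 5/432 / 1/36 = 5/12
argmax = 2

argmax_v P(U = v | obs) = 2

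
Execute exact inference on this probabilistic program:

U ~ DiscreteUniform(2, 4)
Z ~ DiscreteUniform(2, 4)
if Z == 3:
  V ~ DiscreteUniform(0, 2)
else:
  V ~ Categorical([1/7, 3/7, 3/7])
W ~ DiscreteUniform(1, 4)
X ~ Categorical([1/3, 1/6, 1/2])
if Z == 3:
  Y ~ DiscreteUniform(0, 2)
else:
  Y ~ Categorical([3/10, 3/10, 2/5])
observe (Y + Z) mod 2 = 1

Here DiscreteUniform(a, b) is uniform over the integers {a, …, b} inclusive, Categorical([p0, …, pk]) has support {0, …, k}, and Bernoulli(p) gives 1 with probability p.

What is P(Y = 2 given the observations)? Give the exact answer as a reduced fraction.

P(Y = 2 | obs) = 5/19

Enumerate traces; 432 have nonzero weight after conditioning:
  (U=2, Z=2, V=0, W=1, X=0, Y=1) weight 1/2520
  (U=2, Z=2, V=0, W=1, X=1, Y=1) weight 1/5040
  (U=2, Z=2, V=0, W=1, X=2, Y=1) weight 1/1680
  (U=2, Z=2, V=0, W=2, X=0, Y=1) weight 1/2520
  (U=2, Z=2, V=0, W=2, X=1, Y=1) weight 1/5040
  (U=2, Z=2, V=0, W=2, X=2, Y=1) weight 1/1680
  (U=2, Z=2, V=0, W=3, X=0, Y=1) weight 1/2520
  (U=2, Z=2, V=0, W=3, X=1, Y=1) weight 1/5040
  (U=2, Z=3, V=0, W=1, X=0, Y=0) weight 1/972
  (U=2, Z=3, V=0, W=1, X=0, Y=2) weight 1/972
  … 422 more
Group by Y:
  weight(Y=0) = 1/9
  weight(Y=1) = 1/5
  weight(Y=2) = 1/9
Total weight = 1/9 + 1/5 + 1/9 = 19/45
P(Y=0 | obs) = 1/9 / 19/45 = 5/19
P(Y=1 | obs) = 1/5 / 19/45 = 9/19
P(Y=2 | obs) = 1/9 / 19/45 = 5/19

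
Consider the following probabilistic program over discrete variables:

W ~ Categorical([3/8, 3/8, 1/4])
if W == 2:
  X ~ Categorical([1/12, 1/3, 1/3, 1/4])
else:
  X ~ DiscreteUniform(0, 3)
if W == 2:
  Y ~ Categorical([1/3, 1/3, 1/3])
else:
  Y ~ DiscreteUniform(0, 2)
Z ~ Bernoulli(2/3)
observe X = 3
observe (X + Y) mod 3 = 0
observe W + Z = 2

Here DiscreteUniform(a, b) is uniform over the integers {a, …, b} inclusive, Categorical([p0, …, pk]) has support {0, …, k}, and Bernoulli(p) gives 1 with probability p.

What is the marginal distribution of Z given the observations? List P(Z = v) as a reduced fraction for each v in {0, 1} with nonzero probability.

Enumerate traces; 2 have nonzero weight after conditioning:
  (W=1, X=3, Y=0, Z=1) weight 1/48
  (W=2, X=3, Y=0, Z=0) weight 1/144
Group by Z:
  weight(Z=0) = 1/144
  weight(Z=1) = 1/48
Total weight = 1/144 + 1/48 = 1/36
P(Z=0 | obs) = 1/144 / 1/36 = 1/4
P(Z=1 | obs) = 1/48 / 1/36 = 3/4

P(Z=0) = 1/4, P(Z=1) = 3/4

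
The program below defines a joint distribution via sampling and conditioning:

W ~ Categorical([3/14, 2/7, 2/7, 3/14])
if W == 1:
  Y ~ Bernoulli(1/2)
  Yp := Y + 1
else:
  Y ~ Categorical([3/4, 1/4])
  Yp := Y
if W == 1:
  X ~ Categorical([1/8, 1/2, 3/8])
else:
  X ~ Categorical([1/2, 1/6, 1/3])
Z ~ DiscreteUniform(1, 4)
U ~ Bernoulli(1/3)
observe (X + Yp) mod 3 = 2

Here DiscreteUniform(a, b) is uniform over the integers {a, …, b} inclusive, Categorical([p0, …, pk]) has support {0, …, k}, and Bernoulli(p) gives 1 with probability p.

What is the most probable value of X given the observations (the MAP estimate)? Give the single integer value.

argmax_v P(X = v | obs) = 2

Enumerate traces; 64 have nonzero weight after conditioning:
  (W=0, Y=0, X=2, Z=1, U=0) weight 1/112
  (W=0, Y=0, X=2, Z=1, U=1) weight 1/224
  (W=0, Y=0, X=2, Z=2, U=0) weight 1/112
  (W=0, Y=0, X=2, Z=2, U=1) weight 1/224
  (W=0, Y=0, X=2, Z=3, U=0) weight 1/112
  (W=0, Y=0, X=2, Z=3, U=1) weight 1/224
  (W=0, Y=0, X=2, Z=4, U=0) weight 1/112
  (W=0, Y=0, X=2, Z=4, U=1) weight 1/224
  (W=0, Y=1, X=1, Z=1, U=0) weight 1/672
  (W=1, Y=1, X=0, Z=1, U=0) weight 1/336
  … 54 more
Group by X:
  weight(X=0) = 1/56
  weight(X=1) = 17/168
  weight(X=2) = 5/28
Total weight = 1/56 + 17/168 + 5/28 = 25/84
P(X=0 | obs) = 1/56 / 25/84 = 3/50
P(X=1 | obs) = 17/168 / 25/84 = 17/50
P(X=2 | obs) = 5/28 / 25/84 = 3/5
argmax = 2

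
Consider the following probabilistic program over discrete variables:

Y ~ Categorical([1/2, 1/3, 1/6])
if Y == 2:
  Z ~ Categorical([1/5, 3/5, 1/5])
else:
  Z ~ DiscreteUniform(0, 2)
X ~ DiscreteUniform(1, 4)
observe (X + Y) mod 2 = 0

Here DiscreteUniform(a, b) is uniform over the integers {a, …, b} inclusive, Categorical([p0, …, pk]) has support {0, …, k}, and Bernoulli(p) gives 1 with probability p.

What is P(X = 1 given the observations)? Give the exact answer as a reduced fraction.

P(X = 1 | obs) = 1/6

Enumerate traces; 18 have nonzero weight after conditioning:
  (Y=0, Z=0, X=2) weight 1/24
  (Y=0, Z=0, X=4) weight 1/24
  (Y=0, Z=1, X=2) weight 1/24
  (Y=0, Z=1, X=4) weight 1/24
  (Y=0, Z=2, X=2) weight 1/24
  (Y=0, Z=2, X=4) weight 1/24
  (Y=1, Z=0, X=1) weight 1/36
  (Y=1, Z=0, X=3) weight 1/36
  … 10 more
Group by X:
  weight(X=1) = 1/12
  weight(X=2) = 1/6
  weight(X=3) = 1/12
  weight(X=4) = 1/6
Total weight = 1/12 + 1/6 + 1/12 + 1/6 = 1/2
P(X=1 | obs) = 1/12 / 1/2 = 1/6
P(X=2 | obs) = 1/6 / 1/2 = 1/3
P(X=3 | obs) = 1/12 / 1/2 = 1/6
P(X=4 | obs) = 1/6 / 1/2 = 1/3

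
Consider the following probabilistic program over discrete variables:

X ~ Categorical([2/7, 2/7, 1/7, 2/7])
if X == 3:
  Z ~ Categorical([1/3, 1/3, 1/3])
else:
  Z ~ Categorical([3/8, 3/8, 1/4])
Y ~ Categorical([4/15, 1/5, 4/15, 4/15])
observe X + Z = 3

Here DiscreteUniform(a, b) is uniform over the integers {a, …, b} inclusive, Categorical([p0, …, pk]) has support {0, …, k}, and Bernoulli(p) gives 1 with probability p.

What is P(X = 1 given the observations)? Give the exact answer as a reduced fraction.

Enumerate traces; 12 have nonzero weight after conditioning:
  (X=1, Z=2, Y=0) weight 2/105
  (X=1, Z=2, Y=1) weight 1/70
  (X=1, Z=2, Y=2) weight 2/105
  (X=1, Z=2, Y=3) weight 2/105
  (X=2, Z=1, Y=0) weight 1/70
  (X=2, Z=1, Y=1) weight 3/280
  (X=2, Z=1, Y=2) weight 1/70
  (X=2, Z=1, Y=3) weight 1/70
  (X=3, Z=0, Y=0) weight 8/315
  … 3 more
Group by X:
  weight(X=1) = 1/14
  weight(X=2) = 3/56
  weight(X=3) = 2/21
Total weight = 1/14 + 3/56 + 2/21 = 37/168
P(X=1 | obs) = 1/14 / 37/168 = 12/37
P(X=2 | obs) = 3/56 / 37/168 = 9/37
P(X=3 | obs) = 2/21 / 37/168 = 16/37

P(X = 1 | obs) = 12/37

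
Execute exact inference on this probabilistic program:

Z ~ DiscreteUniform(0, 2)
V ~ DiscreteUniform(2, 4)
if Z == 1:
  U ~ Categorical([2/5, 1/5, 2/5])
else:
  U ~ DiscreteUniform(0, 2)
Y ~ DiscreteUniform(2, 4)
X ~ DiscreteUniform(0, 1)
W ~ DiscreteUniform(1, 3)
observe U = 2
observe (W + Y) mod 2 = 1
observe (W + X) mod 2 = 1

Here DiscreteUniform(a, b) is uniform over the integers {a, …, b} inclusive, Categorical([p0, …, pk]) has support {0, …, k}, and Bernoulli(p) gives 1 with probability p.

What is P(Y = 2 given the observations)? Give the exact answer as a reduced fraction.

Enumerate traces; 45 have nonzero weight after conditioning:
  (Z=0, V=2, U=2, Y=2, X=0, W=1) weight 1/486
  (Z=0, V=2, U=2, Y=2, X=0, W=3) weight 1/486
  (Z=0, V=2, U=2, Y=3, X=1, W=2) weight 1/486
  (Z=0, V=2, U=2, Y=4, X=0, W=1) weight 1/486
  (Z=0, V=2, U=2, Y=4, X=0, W=3) weight 1/486
  (Z=0, V=3, U=2, Y=2, X=0, W=1) weight 1/486
  (Z=0, V=3, U=2, Y=2, X=0, W=3) weight 1/486
  (Z=0, V=3, U=2, Y=3, X=1, W=2) weight 1/486
  … 37 more
Group by Y:
  weight(Y=2) = 16/405
  weight(Y=3) = 8/405
  weight(Y=4) = 16/405
Total weight = 16/405 + 8/405 + 16/405 = 8/81
P(Y=2 | obs) = 16/405 / 8/81 = 2/5
P(Y=3 | obs) = 8/405 / 8/81 = 1/5
P(Y=4 | obs) = 16/405 / 8/81 = 2/5

P(Y = 2 | obs) = 2/5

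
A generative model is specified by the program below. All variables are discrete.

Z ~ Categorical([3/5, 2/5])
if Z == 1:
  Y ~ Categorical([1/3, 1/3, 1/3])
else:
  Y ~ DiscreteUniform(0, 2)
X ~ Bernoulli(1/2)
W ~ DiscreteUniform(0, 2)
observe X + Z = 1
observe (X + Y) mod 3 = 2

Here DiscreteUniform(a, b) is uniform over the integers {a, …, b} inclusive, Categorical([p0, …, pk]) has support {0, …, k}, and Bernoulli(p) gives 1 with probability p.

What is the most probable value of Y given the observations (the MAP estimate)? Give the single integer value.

Enumerate traces; 6 have nonzero weight after conditioning:
  (Z=0, Y=1, X=1, W=0) weight 1/30
  (Z=0, Y=1, X=1, W=1) weight 1/30
  (Z=0, Y=1, X=1, W=2) weight 1/30
  (Z=1, Y=2, X=0, W=0) weight 1/45
  (Z=1, Y=2, X=0, W=1) weight 1/45
  (Z=1, Y=2, X=0, W=2) weight 1/45
Group by Y:
  weight(Y=1) = 1/10
  weight(Y=2) = 1/15
Total weight = 1/10 + 1/15 = 1/6
P(Y=1 | obs) = 1/10 / 1/6 = 3/5
P(Y=2 | obs) = 1/15 / 1/6 = 2/5
argmax = 1

argmax_v P(Y = v | obs) = 1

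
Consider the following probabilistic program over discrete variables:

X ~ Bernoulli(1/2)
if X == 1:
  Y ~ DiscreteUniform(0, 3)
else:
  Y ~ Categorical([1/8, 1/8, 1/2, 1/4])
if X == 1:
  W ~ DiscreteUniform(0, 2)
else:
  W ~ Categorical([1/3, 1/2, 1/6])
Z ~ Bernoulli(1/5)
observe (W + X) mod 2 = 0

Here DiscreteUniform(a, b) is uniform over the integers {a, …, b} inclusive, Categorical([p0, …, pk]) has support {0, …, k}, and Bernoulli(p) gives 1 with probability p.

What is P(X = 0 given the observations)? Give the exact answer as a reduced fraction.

Enumerate traces; 24 have nonzero weight after conditioning:
  (X=0, Y=0, W=0, Z=0) weight 1/60
  (X=0, Y=0, W=0, Z=1) weight 1/240
  (X=0, Y=0, W=2, Z=0) weight 1/120
  (X=0, Y=0, W=2, Z=1) weight 1/480
  (X=0, Y=1, W=0, Z=0) weight 1/60
  (X=0, Y=1, W=0, Z=1) weight 1/240
  (X=0, Y=1, W=2, Z=0) weight 1/120
  (X=0, Y=1, W=2, Z=1) weight 1/480
  (X=1, Y=0, W=1, Z=0) weight 1/30
  … 15 more
Group by X:
  weight(X=0) = 1/4
  weight(X=1) = 1/6
Total weight = 1/4 + 1/6 = 5/12
P(X=0 | obs) = 1/4 / 5/12 = 3/5
P(X=1 | obs) = 1/6 / 5/12 = 2/5

P(X = 0 | obs) = 3/5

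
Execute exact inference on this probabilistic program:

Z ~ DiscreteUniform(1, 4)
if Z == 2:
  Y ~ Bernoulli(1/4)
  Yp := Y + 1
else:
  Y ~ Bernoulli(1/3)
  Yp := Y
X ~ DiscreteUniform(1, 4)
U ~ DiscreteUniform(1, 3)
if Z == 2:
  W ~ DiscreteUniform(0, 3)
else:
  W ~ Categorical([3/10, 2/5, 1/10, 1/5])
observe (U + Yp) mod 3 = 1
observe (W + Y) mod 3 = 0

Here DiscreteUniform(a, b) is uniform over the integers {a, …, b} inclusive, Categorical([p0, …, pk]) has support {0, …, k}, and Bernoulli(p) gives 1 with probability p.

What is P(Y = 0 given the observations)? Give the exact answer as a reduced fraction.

Enumerate traces; 48 have nonzero weight after conditioning:
  (Z=1, Y=0, X=1, U=1, W=0) weight 1/240
  (Z=1, Y=0, X=1, U=1, W=3) weight 1/360
  (Z=1, Y=0, X=2, U=1, W=0) weight 1/240
  (Z=1, Y=0, X=2, U=1, W=3) weight 1/360
  (Z=1, Y=0, X=3, U=1, W=0) weight 1/240
  (Z=1, Y=0, X=3, U=1, W=3) weight 1/360
  (Z=1, Y=0, X=4, U=1, W=0) weight 1/240
  (Z=1, Y=0, X=4, U=1, W=3) weight 1/360
  (Z=1, Y=1, X=1, U=3, W=2) weight 1/1440
  … 39 more
Group by Y:
  weight(Y=0) = 11/96
  weight(Y=1) = 13/960
Total weight = 11/96 + 13/960 = 41/320
P(Y=0 | obs) = 11/96 / 41/320 = 110/123
P(Y=1 | obs) = 13/960 / 41/320 = 13/123

P(Y = 0 | obs) = 110/123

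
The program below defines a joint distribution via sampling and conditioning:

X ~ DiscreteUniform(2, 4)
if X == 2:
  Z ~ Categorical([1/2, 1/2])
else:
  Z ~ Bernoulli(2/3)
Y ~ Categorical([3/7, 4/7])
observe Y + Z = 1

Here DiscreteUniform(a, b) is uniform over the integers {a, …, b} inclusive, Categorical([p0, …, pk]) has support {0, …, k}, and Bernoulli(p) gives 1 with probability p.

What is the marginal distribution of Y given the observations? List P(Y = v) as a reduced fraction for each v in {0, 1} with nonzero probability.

P(Y=0) = 33/61, P(Y=1) = 28/61

Enumerate traces; 6 have nonzero weight after conditioning:
  (X=2, Z=0, Y=1) weight 2/21
  (X=2, Z=1, Y=0) weight 1/14
  (X=3, Z=0, Y=1) weight 4/63
  (X=3, Z=1, Y=0) weight 2/21
  (X=4, Z=0, Y=1) weight 4/63
  (X=4, Z=1, Y=0) weight 2/21
Group by Y:
  weight(Y=0) = 11/42
  weight(Y=1) = 2/9
Total weight = 11/42 + 2/9 = 61/126
P(Y=0 | obs) = 11/42 / 61/126 = 33/61
P(Y=1 | obs) = 2/9 / 61/126 = 28/61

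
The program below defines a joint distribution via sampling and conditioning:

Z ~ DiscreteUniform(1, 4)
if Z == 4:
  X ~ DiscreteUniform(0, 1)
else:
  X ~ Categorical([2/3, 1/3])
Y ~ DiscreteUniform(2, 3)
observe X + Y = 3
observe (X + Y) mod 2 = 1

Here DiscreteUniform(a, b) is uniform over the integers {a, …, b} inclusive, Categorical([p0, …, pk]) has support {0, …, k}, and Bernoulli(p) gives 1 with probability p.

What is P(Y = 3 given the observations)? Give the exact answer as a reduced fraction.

Enumerate traces; 8 have nonzero weight after conditioning:
  (Z=1, X=0, Y=3) weight 1/12
  (Z=1, X=1, Y=2) weight 1/24
  (Z=2, X=0, Y=3) weight 1/12
  (Z=2, X=1, Y=2) weight 1/24
  (Z=3, X=0, Y=3) weight 1/12
  (Z=3, X=1, Y=2) weight 1/24
  (Z=4, X=0, Y=3) weight 1/16
  (Z=4, X=1, Y=2) weight 1/16
Group by Y:
  weight(Y=2) = 3/16
  weight(Y=3) = 5/16
Total weight = 3/16 + 5/16 = 1/2
P(Y=2 | obs) = 3/16 / 1/2 = 3/8
P(Y=3 | obs) = 5/16 / 1/2 = 5/8

P(Y = 3 | obs) = 5/8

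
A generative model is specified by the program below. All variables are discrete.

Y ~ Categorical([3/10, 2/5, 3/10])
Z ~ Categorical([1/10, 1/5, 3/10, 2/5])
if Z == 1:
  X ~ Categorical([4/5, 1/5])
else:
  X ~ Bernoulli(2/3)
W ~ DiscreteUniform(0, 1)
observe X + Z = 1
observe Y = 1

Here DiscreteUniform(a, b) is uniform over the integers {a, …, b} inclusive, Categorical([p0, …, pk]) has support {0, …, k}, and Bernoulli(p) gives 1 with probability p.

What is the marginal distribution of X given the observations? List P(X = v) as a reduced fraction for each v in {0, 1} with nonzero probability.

P(X=0) = 12/17, P(X=1) = 5/17

Enumerate traces; 4 have nonzero weight after conditioning:
  (Y=1, Z=0, X=1, W=0) weight 1/75
  (Y=1, Z=0, X=1, W=1) weight 1/75
  (Y=1, Z=1, X=0, W=0) weight 4/125
  (Y=1, Z=1, X=0, W=1) weight 4/125
Group by X:
  weight(X=0) = 8/125
  weight(X=1) = 2/75
Total weight = 8/125 + 2/75 = 34/375
P(X=0 | obs) = 8/125 / 34/375 = 12/17
P(X=1 | obs) = 2/75 / 34/375 = 5/17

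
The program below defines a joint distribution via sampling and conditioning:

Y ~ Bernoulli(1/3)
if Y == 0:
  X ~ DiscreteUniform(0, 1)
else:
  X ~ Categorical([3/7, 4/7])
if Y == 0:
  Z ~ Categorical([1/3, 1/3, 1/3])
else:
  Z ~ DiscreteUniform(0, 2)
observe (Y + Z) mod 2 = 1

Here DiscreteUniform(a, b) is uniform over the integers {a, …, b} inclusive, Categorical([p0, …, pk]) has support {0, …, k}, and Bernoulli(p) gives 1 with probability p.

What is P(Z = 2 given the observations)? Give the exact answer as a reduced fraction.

P(Z = 2 | obs) = 1/4

Enumerate traces; 6 have nonzero weight after conditioning:
  (Y=0, X=0, Z=1) weight 1/9
  (Y=0, X=1, Z=1) weight 1/9
  (Y=1, X=0, Z=0) weight 1/21
  (Y=1, X=0, Z=2) weight 1/21
  (Y=1, X=1, Z=0) weight 4/63
  (Y=1, X=1, Z=2) weight 4/63
Group by Z:
  weight(Z=0) = 1/9
  weight(Z=1) = 2/9
  weight(Z=2) = 1/9
Total weight = 1/9 + 2/9 + 1/9 = 4/9
P(Z=0 | obs) = 1/9 / 4/9 = 1/4
P(Z=1 | obs) = 2/9 / 4/9 = 1/2
P(Z=2 | obs) = 1/9 / 4/9 = 1/4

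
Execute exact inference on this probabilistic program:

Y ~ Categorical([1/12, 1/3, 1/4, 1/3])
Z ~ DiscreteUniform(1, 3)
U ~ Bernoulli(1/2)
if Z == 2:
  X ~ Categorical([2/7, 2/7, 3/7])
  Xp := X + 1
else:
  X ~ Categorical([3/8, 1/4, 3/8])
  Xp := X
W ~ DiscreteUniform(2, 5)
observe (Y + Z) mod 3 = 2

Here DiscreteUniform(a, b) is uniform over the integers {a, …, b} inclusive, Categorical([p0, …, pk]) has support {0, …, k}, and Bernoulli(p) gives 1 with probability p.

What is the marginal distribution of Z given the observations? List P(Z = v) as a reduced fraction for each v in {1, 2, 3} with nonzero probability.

Enumerate traces; 96 have nonzero weight after conditioning:
  (Y=0, Z=2, U=0, X=0, W=2) weight 1/1008
  (Y=0, Z=2, U=0, X=0, W=3) weight 1/1008
  (Y=0, Z=2, U=0, X=0, W=4) weight 1/1008
  (Y=0, Z=2, U=0, X=0, W=5) weight 1/1008
  (Y=0, Z=2, U=0, X=1, W=2) weight 1/1008
  (Y=0, Z=2, U=0, X=1, W=3) weight 1/1008
  (Y=0, Z=2, U=0, X=1, W=4) weight 1/1008
  (Y=0, Z=2, U=0, X=1, W=5) weight 1/1008
  (Y=1, Z=1, U=0, X=0, W=2) weight 1/192
  (Y=2, Z=3, U=0, X=0, W=2) weight 1/256
  … 86 more
Group by Z:
  weight(Z=1) = 1/9
  weight(Z=2) = 5/36
  weight(Z=3) = 1/12
Total weight = 1/9 + 5/36 + 1/12 = 1/3
P(Z=1 | obs) = 1/9 / 1/3 = 1/3
P(Z=2 | obs) = 5/36 / 1/3 = 5/12
P(Z=3 | obs) = 1/12 / 1/3 = 1/4

P(Z=1) = 1/3, P(Z=2) = 5/12, P(Z=3) = 1/4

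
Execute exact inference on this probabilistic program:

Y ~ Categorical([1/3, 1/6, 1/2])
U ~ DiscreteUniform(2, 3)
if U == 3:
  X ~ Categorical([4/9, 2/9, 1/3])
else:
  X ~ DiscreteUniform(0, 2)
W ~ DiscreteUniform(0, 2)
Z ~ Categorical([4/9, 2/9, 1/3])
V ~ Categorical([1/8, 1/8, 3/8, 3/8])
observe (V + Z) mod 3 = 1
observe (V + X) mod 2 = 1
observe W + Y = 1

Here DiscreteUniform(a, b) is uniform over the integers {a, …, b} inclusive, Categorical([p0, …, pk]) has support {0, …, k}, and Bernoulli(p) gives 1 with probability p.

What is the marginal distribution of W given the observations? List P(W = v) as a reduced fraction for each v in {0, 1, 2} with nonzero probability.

P(W=0) = 1/3, P(W=1) = 2/3

Enumerate traces; 24 have nonzero weight after conditioning:
  (Y=0, U=2, X=0, W=1, Z=0, V=1) weight 1/972
  (Y=0, U=2, X=0, W=1, Z=1, V=3) weight 1/648
  (Y=0, U=2, X=1, W=1, Z=1, V=0) weight 1/1944
  (Y=0, U=2, X=1, W=1, Z=2, V=2) weight 1/432
  (Y=0, U=2, X=2, W=1, Z=0, V=1) weight 1/972
  (Y=0, U=2, X=2, W=1, Z=1, V=3) weight 1/648
  (Y=0, U=3, X=0, W=1, Z=0, V=1) weight 1/729
  (Y=0, U=3, X=0, W=1, Z=1, V=3) weight 1/486
  (Y=1, U=2, X=0, W=0, Z=0, V=1) weight 1/1944
  … 15 more
Group by W:
  weight(W=0) = 185/23328
  weight(W=1) = 185/11664
Total weight = 185/23328 + 185/11664 = 185/7776
P(W=0 | obs) = 185/23328 / 185/7776 = 1/3
P(W=1 | obs) = 185/11664 / 185/7776 = 2/3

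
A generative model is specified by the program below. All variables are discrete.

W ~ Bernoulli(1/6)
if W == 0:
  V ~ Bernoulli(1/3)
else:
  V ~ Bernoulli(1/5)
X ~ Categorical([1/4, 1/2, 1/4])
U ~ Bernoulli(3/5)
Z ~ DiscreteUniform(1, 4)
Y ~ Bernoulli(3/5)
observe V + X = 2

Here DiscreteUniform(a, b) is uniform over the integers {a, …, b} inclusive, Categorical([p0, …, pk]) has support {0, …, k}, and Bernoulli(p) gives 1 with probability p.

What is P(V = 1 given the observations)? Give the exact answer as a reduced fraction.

Enumerate traces; 64 have nonzero weight after conditioning:
  (W=0, V=0, X=2, U=0, Z=1, Y=0) weight 1/180
  (W=0, V=0, X=2, U=0, Z=1, Y=1) weight 1/120
  (W=0, V=0, X=2, U=0, Z=2, Y=0) weight 1/180
  (W=0, V=0, X=2, U=0, Z=2, Y=1) weight 1/120
  (W=0, V=0, X=2, U=0, Z=3, Y=0) weight 1/180
  (W=0, V=0, X=2, U=0, Z=3, Y=1) weight 1/120
  (W=0, V=0, X=2, U=0, Z=4, Y=0) weight 1/180
  (W=0, V=0, X=2, U=0, Z=4, Y=1) weight 1/120
  (W=0, V=1, X=1, U=0, Z=1, Y=0) weight 1/180
  … 55 more
Group by V:
  weight(V=0) = 31/180
  weight(V=1) = 7/45
Total weight = 31/180 + 7/45 = 59/180
P(V=0 | obs) = 31/180 / 59/180 = 31/59
P(V=1 | obs) = 7/45 / 59/180 = 28/59

P(V = 1 | obs) = 28/59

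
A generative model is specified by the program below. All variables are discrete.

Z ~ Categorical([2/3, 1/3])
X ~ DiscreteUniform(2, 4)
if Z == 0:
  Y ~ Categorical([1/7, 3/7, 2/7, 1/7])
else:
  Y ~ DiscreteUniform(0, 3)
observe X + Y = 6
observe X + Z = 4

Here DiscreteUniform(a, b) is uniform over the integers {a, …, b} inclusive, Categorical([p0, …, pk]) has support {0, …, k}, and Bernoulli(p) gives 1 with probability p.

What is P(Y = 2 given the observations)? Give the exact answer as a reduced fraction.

P(Y = 2 | obs) = 16/23

Enumerate traces; 2 have nonzero weight after conditioning:
  (Z=0, X=4, Y=2) weight 4/63
  (Z=1, X=3, Y=3) weight 1/36
Group by Y:
  weight(Y=2) = 4/63
  weight(Y=3) = 1/36
Total weight = 4/63 + 1/36 = 23/252
P(Y=2 | obs) = 4/63 / 23/252 = 16/23
P(Y=3 | obs) = 1/36 / 23/252 = 7/23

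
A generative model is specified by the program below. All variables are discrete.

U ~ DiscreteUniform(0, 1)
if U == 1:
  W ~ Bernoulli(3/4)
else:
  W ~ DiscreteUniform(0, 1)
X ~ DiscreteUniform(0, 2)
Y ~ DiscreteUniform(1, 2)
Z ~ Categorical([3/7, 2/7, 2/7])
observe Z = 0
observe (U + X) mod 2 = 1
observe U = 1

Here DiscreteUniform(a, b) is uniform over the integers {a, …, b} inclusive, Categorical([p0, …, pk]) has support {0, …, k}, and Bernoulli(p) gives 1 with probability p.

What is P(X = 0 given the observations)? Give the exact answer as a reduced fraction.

P(X = 0 | obs) = 1/2

Enumerate traces; 8 have nonzero weight after conditioning:
  (U=1, W=0, X=0, Y=1, Z=0) weight 1/112
  (U=1, W=0, X=0, Y=2, Z=0) weight 1/112
  (U=1, W=0, X=2, Y=1, Z=0) weight 1/112
  (U=1, W=0, X=2, Y=2, Z=0) weight 1/112
  (U=1, W=1, X=0, Y=1, Z=0) weight 3/112
  (U=1, W=1, X=0, Y=2, Z=0) weight 3/112
  (U=1, W=1, X=2, Y=1, Z=0) weight 3/112
  (U=1, W=1, X=2, Y=2, Z=0) weight 3/112
Group by X:
  weight(X=0) = 1/14
  weight(X=2) = 1/14
Total weight = 1/14 + 1/14 = 1/7
P(X=0 | obs) = 1/14 / 1/7 = 1/2
P(X=2 | obs) = 1/14 / 1/7 = 1/2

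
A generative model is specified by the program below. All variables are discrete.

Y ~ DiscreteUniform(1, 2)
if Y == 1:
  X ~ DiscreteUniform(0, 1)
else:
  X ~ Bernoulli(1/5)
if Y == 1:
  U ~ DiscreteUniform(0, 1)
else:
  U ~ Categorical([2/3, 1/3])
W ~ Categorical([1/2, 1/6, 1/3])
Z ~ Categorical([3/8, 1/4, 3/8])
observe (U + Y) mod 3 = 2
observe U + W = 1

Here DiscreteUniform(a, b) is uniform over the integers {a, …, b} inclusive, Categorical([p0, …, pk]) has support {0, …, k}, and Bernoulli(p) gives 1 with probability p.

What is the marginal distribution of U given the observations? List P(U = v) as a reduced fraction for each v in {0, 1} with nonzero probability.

P(U=0) = 4/13, P(U=1) = 9/13

Enumerate traces; 12 have nonzero weight after conditioning:
  (Y=1, X=0, U=1, W=0, Z=0) weight 3/128
  (Y=1, X=0, U=1, W=0, Z=1) weight 1/64
  (Y=1, X=0, U=1, W=0, Z=2) weight 3/128
  (Y=1, X=1, U=1, W=0, Z=0) weight 3/128
  (Y=1, X=1, U=1, W=0, Z=1) weight 1/64
  (Y=1, X=1, U=1, W=0, Z=2) weight 3/128
  (Y=2, X=0, U=0, W=1, Z=0) weight 1/60
  (Y=2, X=0, U=0, W=1, Z=1) weight 1/90
  … 4 more
Group by U:
  weight(U=0) = 1/18
  weight(U=1) = 1/8
Total weight = 1/18 + 1/8 = 13/72
P(U=0 | obs) = 1/18 / 13/72 = 4/13
P(U=1 | obs) = 1/8 / 13/72 = 9/13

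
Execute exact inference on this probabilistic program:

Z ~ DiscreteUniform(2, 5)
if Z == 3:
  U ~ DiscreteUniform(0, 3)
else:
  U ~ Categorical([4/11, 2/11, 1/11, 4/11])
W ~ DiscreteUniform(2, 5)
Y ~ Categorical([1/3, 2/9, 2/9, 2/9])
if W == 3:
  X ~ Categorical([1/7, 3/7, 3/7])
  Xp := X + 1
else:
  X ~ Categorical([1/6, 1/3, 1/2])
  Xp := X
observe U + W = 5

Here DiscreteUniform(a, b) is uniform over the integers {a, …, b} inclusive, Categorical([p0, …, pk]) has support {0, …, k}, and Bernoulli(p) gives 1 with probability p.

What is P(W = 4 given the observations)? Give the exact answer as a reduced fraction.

Enumerate traces; 192 have nonzero weight after conditioning:
  (Z=2, U=0, W=5, Y=0, X=0) weight 1/792
  (Z=2, U=0, W=5, Y=0, X=1) weight 1/396
  (Z=2, U=0, W=5, Y=0, X=2) weight 1/264
  (Z=2, U=0, W=5, Y=1, X=0) weight 1/1188
  (Z=2, U=0, W=5, Y=1, X=1) weight 1/594
  (Z=2, U=0, W=5, Y=1, X=2) weight 1/396
  (Z=2, U=0, W=5, Y=2, X=0) weight 1/1188
  (Z=2, U=0, W=5, Y=2, X=1) weight 1/594
  (Z=2, U=1, W=4, Y=0, X=0) weight 1/1584
  (Z=2, U=2, W=3, Y=0, X=0) weight 1/3696
  … 182 more
Group by W:
  weight(W=2) = 59/704
  weight(W=3) = 23/704
  weight(W=4) = 35/704
  weight(W=5) = 59/704
Total weight = 59/704 + 23/704 + 35/704 + 59/704 = 1/4
P(W=2 | obs) = 59/704 / 1/4 = 59/176
P(W=3 | obs) = 23/704 / 1/4 = 23/176
P(W=4 | obs) = 35/704 / 1/4 = 35/176
P(W=5 | obs) = 59/704 / 1/4 = 59/176

P(W = 4 | obs) = 35/176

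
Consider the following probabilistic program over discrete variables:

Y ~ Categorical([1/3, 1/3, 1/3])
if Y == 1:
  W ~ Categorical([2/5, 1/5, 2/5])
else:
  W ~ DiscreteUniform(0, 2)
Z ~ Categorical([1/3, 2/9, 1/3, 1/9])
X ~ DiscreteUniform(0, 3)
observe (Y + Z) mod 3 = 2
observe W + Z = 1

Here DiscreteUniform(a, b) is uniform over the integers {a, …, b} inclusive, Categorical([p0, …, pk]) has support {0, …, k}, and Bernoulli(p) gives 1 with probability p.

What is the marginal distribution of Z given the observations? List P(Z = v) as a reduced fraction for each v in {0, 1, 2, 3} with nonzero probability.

Enumerate traces; 8 have nonzero weight after conditioning:
  (Y=1, W=0, Z=1, X=0) weight 1/135
  (Y=1, W=0, Z=1, X=1) weight 1/135
  (Y=1, W=0, Z=1, X=2) weight 1/135
  (Y=1, W=0, Z=1, X=3) weight 1/135
  (Y=2, W=1, Z=0, X=0) weight 1/108
  (Y=2, W=1, Z=0, X=1) weight 1/108
  (Y=2, W=1, Z=0, X=2) weight 1/108
  (Y=2, W=1, Z=0, X=3) weight 1/108
Group by Z:
  weight(Z=0) = 1/27
  weight(Z=1) = 4/135
Total weight = 1/27 + 4/135 = 1/15
P(Z=0 | obs) = 1/27 / 1/15 = 5/9
P(Z=1 | obs) = 4/135 / 1/15 = 4/9

P(Z=0) = 5/9, P(Z=1) = 4/9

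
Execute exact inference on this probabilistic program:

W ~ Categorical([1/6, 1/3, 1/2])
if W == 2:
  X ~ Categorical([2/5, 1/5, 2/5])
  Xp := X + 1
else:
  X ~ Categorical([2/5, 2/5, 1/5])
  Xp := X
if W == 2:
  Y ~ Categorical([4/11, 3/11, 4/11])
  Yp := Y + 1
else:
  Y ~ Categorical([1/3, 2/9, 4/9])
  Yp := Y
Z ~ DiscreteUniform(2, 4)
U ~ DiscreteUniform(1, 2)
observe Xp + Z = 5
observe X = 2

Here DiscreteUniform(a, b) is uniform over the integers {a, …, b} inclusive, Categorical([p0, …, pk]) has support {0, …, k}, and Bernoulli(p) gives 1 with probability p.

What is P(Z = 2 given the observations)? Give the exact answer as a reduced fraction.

P(Z = 2 | obs) = 2/3

Enumerate traces; 18 have nonzero weight after conditioning:
  (W=0, X=2, Y=0, Z=3, U=1) weight 1/540
  (W=0, X=2, Y=0, Z=3, U=2) weight 1/540
  (W=0, X=2, Y=1, Z=3, U=1) weight 1/810
  (W=0, X=2, Y=1, Z=3, U=2) weight 1/810
  (W=0, X=2, Y=2, Z=3, U=1) weight 1/405
  (W=0, X=2, Y=2, Z=3, U=2) weight 1/405
  (W=1, X=2, Y=0, Z=3, U=1) weight 1/270
  (W=1, X=2, Y=0, Z=3, U=2) weight 1/270
  (W=2, X=2, Y=0, Z=2, U=1) weight 2/165
  … 9 more
Group by Z:
  weight(Z=2) = 1/15
  weight(Z=3) = 1/30
Total weight = 1/15 + 1/30 = 1/10
P(Z=2 | obs) = 1/15 / 1/10 = 2/3
P(Z=3 | obs) = 1/30 / 1/10 = 1/3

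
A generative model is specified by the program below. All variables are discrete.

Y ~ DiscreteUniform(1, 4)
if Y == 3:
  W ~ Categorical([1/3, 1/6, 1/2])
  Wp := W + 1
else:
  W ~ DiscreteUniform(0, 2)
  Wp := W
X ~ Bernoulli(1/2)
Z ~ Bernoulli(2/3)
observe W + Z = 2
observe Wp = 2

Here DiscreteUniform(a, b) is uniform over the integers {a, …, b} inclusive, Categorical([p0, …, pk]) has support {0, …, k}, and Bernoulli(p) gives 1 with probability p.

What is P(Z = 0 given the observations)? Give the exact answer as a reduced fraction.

Enumerate traces; 8 have nonzero weight after conditioning:
  (Y=1, W=2, X=0, Z=0) weight 1/72
  (Y=1, W=2, X=1, Z=0) weight 1/72
  (Y=2, W=2, X=0, Z=0) weight 1/72
  (Y=2, W=2, X=1, Z=0) weight 1/72
  (Y=3, W=1, X=0, Z=1) weight 1/72
  (Y=3, W=1, X=1, Z=1) weight 1/72
  (Y=4, W=2, X=0, Z=0) weight 1/72
  (Y=4, W=2, X=1, Z=0) weight 1/72
Group by Z:
  weight(Z=0) = 1/12
  weight(Z=1) = 1/36
Total weight = 1/12 + 1/36 = 1/9
P(Z=0 | obs) = 1/12 / 1/9 = 3/4
P(Z=1 | obs) = 1/36 / 1/9 = 1/4

P(Z = 0 | obs) = 3/4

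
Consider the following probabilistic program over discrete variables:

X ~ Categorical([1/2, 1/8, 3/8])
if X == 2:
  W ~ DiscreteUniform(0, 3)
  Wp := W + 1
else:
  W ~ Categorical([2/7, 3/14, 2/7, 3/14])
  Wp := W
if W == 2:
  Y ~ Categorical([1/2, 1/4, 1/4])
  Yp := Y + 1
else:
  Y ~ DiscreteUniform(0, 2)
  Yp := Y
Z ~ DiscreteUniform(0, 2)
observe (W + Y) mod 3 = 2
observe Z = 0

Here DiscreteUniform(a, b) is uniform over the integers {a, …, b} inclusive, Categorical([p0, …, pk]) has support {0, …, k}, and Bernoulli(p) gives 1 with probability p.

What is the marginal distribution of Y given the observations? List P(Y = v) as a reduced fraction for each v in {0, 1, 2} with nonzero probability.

P(Y=0) = 183/509, P(Y=1) = 102/509, P(Y=2) = 224/509

Enumerate traces; 12 have nonzero weight after conditioning:
  (X=0, W=0, Y=2, Z=0) weight 1/63
  (X=0, W=1, Y=1, Z=0) weight 1/84
  (X=0, W=2, Y=0, Z=0) weight 1/42
  (X=0, W=3, Y=2, Z=0) weight 1/84
  (X=1, W=0, Y=2, Z=0) weight 1/252
  (X=1, W=1, Y=1, Z=0) weight 1/336
  (X=1, W=2, Y=0, Z=0) weight 1/168
  (X=1, W=3, Y=2, Z=0) weight 1/336
  … 4 more
Group by Y:
  weight(Y=0) = 61/1344
  weight(Y=1) = 17/672
  weight(Y=2) = 1/18
Total weight = 61/1344 + 17/672 + 1/18 = 509/4032
P(Y=0 | obs) = 61/1344 / 509/4032 = 183/509
P(Y=1 | obs) = 17/672 / 509/4032 = 102/509
P(Y=2 | obs) = 1/18 / 509/4032 = 224/509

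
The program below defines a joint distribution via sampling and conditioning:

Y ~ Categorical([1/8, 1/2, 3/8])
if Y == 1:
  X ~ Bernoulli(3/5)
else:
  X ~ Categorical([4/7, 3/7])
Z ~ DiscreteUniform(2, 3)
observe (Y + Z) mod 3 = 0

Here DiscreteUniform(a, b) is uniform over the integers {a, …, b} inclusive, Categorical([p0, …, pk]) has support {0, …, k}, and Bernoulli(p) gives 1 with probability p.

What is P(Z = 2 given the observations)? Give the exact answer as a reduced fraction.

Enumerate traces; 4 have nonzero weight after conditioning:
  (Y=0, X=0, Z=3) weight 1/28
  (Y=0, X=1, Z=3) weight 3/112
  (Y=1, X=0, Z=2) weight 1/10
  (Y=1, X=1, Z=2) weight 3/20
Group by Z:
  weight(Z=2) = 1/4
  weight(Z=3) = 1/16
Total weight = 1/4 + 1/16 = 5/16
P(Z=2 | obs) = 1/4 / 5/16 = 4/5
P(Z=3 | obs) = 1/16 / 5/16 = 1/5

P(Z = 2 | obs) = 4/5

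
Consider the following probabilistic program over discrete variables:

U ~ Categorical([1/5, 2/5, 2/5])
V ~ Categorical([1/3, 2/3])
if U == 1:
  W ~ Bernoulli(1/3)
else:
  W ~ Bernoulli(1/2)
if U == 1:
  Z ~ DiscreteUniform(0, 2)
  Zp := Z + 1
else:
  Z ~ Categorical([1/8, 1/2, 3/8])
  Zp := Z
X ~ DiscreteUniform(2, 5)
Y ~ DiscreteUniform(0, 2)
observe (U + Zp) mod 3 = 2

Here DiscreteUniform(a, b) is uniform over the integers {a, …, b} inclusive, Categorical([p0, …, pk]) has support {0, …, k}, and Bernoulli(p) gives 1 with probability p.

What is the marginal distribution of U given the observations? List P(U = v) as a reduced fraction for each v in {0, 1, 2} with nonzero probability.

Enumerate traces; 144 have nonzero weight after conditioning:
  (U=0, V=0, W=0, Z=2, X=2, Y=0) weight 1/960
  (U=0, V=0, W=0, Z=2, X=2, Y=1) weight 1/960
  (U=0, V=0, W=0, Z=2, X=2, Y=2) weight 1/960
  (U=0, V=0, W=0, Z=2, X=3, Y=0) weight 1/960
  (U=0, V=0, W=0, Z=2, X=3, Y=1) weight 1/960
  (U=0, V=0, W=0, Z=2, X=3, Y=2) weight 1/960
  (U=0, V=0, W=0, Z=2, X=4, Y=0) weight 1/960
  (U=0, V=0, W=0, Z=2, X=4, Y=1) weight 1/960
  (U=1, V=0, W=0, Z=0, X=2, Y=0) weight 1/405
  (U=2, V=0, W=0, Z=0, X=2, Y=0) weight 1/1440
  … 134 more
Group by U:
  weight(U=0) = 3/40
  weight(U=1) = 2/15
  weight(U=2) = 1/20
Total weight = 3/40 + 2/15 + 1/20 = 31/120
P(U=0 | obs) = 3/40 / 31/120 = 9/31
P(U=1 | obs) = 2/15 / 31/120 = 16/31
P(U=2 | obs) = 1/20 / 31/120 = 6/31

P(U=0) = 9/31, P(U=1) = 16/31, P(U=2) = 6/31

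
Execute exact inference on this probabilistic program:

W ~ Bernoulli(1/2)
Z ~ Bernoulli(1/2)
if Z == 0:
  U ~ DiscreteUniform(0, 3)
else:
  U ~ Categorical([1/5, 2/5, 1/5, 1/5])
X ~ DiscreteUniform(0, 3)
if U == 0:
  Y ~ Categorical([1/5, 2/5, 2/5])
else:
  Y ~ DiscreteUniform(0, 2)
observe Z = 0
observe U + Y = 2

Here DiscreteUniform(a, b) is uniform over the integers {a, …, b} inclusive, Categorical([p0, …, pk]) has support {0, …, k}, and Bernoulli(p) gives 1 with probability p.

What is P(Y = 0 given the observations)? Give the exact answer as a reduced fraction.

Enumerate traces; 24 have nonzero weight after conditioning:
  (W=0, Z=0, U=0, X=0, Y=2) weight 1/160
  (W=0, Z=0, U=0, X=1, Y=2) weight 1/160
  (W=0, Z=0, U=0, X=2, Y=2) weight 1/160
  (W=0, Z=0, U=0, X=3, Y=2) weight 1/160
  (W=0, Z=0, U=1, X=0, Y=1) weight 1/192
  (W=0, Z=0, U=1, X=1, Y=1) weight 1/192
  (W=0, Z=0, U=1, X=2, Y=1) weight 1/192
  (W=0, Z=0, U=1, X=3, Y=1) weight 1/192
  (W=0, Z=0, U=2, X=0, Y=0) weight 1/192
  … 15 more
Group by Y:
  weight(Y=0) = 1/24
  weight(Y=1) = 1/24
  weight(Y=2) = 1/20
Total weight = 1/24 + 1/24 + 1/20 = 2/15
P(Y=0 | obs) = 1/24 / 2/15 = 5/16
P(Y=1 | obs) = 1/24 / 2/15 = 5/16
P(Y=2 | obs) = 1/20 / 2/15 = 3/8

P(Y = 0 | obs) = 5/16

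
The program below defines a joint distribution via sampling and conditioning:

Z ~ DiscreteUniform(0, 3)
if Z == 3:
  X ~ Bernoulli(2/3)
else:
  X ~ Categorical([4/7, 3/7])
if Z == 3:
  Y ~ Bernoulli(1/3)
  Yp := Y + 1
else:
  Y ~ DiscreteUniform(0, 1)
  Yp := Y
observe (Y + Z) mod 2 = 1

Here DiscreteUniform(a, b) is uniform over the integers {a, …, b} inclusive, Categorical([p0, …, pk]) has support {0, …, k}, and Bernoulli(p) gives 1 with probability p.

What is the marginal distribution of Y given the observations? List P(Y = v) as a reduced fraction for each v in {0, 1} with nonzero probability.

Enumerate traces; 8 have nonzero weight after conditioning:
  (Z=0, X=0, Y=1) weight 1/14
  (Z=0, X=1, Y=1) weight 3/56
  (Z=1, X=0, Y=0) weight 1/14
  (Z=1, X=1, Y=0) weight 3/56
  (Z=2, X=0, Y=1) weight 1/14
  (Z=2, X=1, Y=1) weight 3/56
  (Z=3, X=0, Y=0) weight 1/18
  (Z=3, X=1, Y=0) weight 1/9
Group by Y:
  weight(Y=0) = 7/24
  weight(Y=1) = 1/4
Total weight = 7/24 + 1/4 = 13/24
P(Y=0 | obs) = 7/24 / 13/24 = 7/13
P(Y=1 | obs) = 1/4 / 13/24 = 6/13

P(Y=0) = 7/13, P(Y=1) = 6/13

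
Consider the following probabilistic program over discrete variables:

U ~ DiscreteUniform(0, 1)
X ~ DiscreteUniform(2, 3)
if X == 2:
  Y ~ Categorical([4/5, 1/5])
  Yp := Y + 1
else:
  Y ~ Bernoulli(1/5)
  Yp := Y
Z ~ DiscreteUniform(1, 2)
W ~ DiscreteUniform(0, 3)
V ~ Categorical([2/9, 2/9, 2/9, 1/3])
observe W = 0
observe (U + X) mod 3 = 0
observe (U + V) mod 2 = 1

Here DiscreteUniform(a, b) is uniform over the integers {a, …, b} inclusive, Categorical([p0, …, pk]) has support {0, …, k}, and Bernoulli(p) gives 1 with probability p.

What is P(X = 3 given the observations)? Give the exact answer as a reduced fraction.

P(X = 3 | obs) = 5/9

Enumerate traces; 16 have nonzero weight after conditioning:
  (U=0, X=3, Y=0, Z=1, W=0, V=1) weight 1/180
  (U=0, X=3, Y=0, Z=1, W=0, V=3) weight 1/120
  (U=0, X=3, Y=0, Z=2, W=0, V=1) weight 1/180
  (U=0, X=3, Y=0, Z=2, W=0, V=3) weight 1/120
  (U=0, X=3, Y=1, Z=1, W=0, V=1) weight 1/720
  (U=0, X=3, Y=1, Z=1, W=0, V=3) weight 1/480
  (U=0, X=3, Y=1, Z=2, W=0, V=1) weight 1/720
  (U=0, X=3, Y=1, Z=2, W=0, V=3) weight 1/480
  (U=1, X=2, Y=0, Z=1, W=0, V=0) weight 1/180
  … 7 more
Group by X:
  weight(X=2) = 1/36
  weight(X=3) = 5/144
Total weight = 1/36 + 5/144 = 1/16
P(X=2 | obs) = 1/36 / 1/16 = 4/9
P(X=3 | obs) = 5/144 / 1/16 = 5/9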